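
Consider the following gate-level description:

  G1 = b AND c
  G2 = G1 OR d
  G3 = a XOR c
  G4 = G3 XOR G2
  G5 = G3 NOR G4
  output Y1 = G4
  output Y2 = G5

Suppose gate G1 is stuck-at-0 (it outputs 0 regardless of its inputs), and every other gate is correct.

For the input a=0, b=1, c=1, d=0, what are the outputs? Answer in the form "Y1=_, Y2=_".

Propagate with G1 forced: G1=0 [stuck-at-0], G2=0, G3=1, G4=1, G5=0.
So the outputs are Y1=1, Y2=0. (Without the fault they would be Y1=0, Y2=0.)

Y1=1, Y2=0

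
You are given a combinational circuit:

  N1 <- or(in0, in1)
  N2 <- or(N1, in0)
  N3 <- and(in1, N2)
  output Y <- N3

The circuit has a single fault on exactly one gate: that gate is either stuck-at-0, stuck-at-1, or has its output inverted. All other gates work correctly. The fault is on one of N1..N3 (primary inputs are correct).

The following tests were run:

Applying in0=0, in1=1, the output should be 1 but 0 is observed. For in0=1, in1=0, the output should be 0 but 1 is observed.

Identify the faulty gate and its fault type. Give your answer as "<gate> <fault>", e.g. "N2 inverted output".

N3 inverted output

Fault-free values for test 1 (in0=0, in1=1): N1=1, N2=1, N3=1, giving Y=1. Observed 0.
Test 1: faults giving observed 0 are {N1 stuck-at-0, N1 inverted output, N2 stuck-at-0, N2 inverted output, N3 stuck-at-0, N3 inverted output}.
Test 2 (in0=1, in1=0): fault-free N1=1, N2=1, N3=0 → 0; observed 1. Eliminates N1 stuck-at-0, N1 inverted output, N2 stuck-at-0, N2 inverted output, N3 stuck-at-0.
Only N3 inverted output is consistent with every test.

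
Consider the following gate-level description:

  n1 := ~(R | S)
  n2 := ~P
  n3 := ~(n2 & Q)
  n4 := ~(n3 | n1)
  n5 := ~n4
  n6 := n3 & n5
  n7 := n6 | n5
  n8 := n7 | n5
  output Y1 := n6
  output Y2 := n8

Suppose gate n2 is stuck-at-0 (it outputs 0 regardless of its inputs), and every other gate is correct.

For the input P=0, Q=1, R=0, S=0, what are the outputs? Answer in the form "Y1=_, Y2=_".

Propagate with n2 forced: n1=1, n2=0 [stuck-at-0], n3=1, n4=0, n5=1, n6=1, n7=1, n8=1.
So the outputs are Y1=1, Y2=1. (Without the fault they would be Y1=0, Y2=1.)

Y1=1, Y2=1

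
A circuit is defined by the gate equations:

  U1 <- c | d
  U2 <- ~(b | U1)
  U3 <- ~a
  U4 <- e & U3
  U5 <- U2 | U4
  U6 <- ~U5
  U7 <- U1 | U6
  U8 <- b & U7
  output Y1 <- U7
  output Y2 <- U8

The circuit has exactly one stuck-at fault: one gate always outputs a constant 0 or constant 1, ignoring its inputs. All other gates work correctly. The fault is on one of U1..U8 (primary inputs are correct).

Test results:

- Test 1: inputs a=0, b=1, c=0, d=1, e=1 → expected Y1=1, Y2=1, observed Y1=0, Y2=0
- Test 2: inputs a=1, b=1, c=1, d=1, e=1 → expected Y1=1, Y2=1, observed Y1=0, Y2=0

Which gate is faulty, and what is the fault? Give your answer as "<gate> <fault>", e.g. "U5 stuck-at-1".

Fault-free values for test 1 (a=0, b=1, c=0, d=1, e=1): U1=1, U2=0, U3=1, U4=1, U5=1, U6=0, U7=1, U8=1, giving Y1=1, Y2=1. Observed Y1=0, Y2=0.
Test 1: faults giving observed Y1=0, Y2=0 are {U1 stuck-at-0, U7 stuck-at-0}.
Test 2 (a=1, b=1, c=1, d=1, e=1): fault-free U1=1, U2=0, U3=0, U4=0, U5=0, U6=1, U7=1, U8=1 → Y1=1, Y2=1; observed Y1=0, Y2=0. Eliminates U1 stuck-at-0.
Only U7 stuck-at-0 is consistent with every test.

U7 stuck-at-0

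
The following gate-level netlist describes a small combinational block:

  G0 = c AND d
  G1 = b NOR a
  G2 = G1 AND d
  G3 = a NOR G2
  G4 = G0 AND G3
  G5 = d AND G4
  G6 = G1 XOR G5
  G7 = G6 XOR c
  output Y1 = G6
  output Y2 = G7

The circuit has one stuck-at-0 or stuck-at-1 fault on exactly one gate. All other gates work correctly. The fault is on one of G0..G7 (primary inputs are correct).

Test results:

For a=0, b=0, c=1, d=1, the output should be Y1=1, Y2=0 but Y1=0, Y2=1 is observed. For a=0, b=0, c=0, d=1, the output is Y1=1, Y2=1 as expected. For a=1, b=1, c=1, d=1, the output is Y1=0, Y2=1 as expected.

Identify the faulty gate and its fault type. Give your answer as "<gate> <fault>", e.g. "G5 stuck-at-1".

Fault-free values for test 1 (a=0, b=0, c=1, d=1): G0=1, G1=1, G2=1, G3=0, G4=0, G5=0, G6=1, G7=0, giving Y1=1, Y2=0. Observed Y1=0, Y2=1.
Test 1: faults giving observed Y1=0, Y2=1 are {G2 stuck-at-0, G3 stuck-at-1, G4 stuck-at-1, G5 stuck-at-1, G6 stuck-at-0}.
Test 2 (a=0, b=0, c=0, d=1): fault-free G0=0, G1=1, G2=1, G3=0, G4=0, G5=0, G6=1, G7=1 → Y1=1, Y2=1; observed Y1=1, Y2=1. Eliminates G4 stuck-at-1, G5 stuck-at-1, G6 stuck-at-0.
Test 3 (a=1, b=1, c=1, d=1): fault-free G0=1, G1=0, G2=0, G3=0, G4=0, G5=0, G6=0, G7=1 → Y1=0, Y2=1; observed Y1=0, Y2=1. Eliminates G3 stuck-at-1.
Only G2 stuck-at-0 is consistent with every test.

G2 stuck-at-0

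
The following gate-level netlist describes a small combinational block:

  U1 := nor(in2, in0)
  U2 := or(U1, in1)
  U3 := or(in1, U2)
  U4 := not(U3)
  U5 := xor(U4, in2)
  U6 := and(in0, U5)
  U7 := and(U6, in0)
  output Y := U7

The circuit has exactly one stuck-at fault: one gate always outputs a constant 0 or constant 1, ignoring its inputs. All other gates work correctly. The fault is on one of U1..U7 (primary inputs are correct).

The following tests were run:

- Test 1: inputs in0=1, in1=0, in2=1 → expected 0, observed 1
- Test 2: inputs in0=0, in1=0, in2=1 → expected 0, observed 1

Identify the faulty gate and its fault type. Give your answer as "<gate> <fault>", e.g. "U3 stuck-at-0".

U7 stuck-at-1

Fault-free values for test 1 (in0=1, in1=0, in2=1): U1=0, U2=0, U3=0, U4=1, U5=0, U6=0, U7=0, giving Y=0. Observed 1.
Test 1: faults giving observed 1 are {U1 stuck-at-1, U2 stuck-at-1, U3 stuck-at-1, U4 stuck-at-0, U5 stuck-at-1, U6 stuck-at-1, U7 stuck-at-1}.
Test 2 (in0=0, in1=0, in2=1): fault-free U1=0, U2=0, U3=0, U4=1, U5=0, U6=0, U7=0 → 0; observed 1. Eliminates U1 stuck-at-1, U2 stuck-at-1, U3 stuck-at-1, U4 stuck-at-0, U5 stuck-at-1, U6 stuck-at-1.
Only U7 stuck-at-1 is consistent with every test.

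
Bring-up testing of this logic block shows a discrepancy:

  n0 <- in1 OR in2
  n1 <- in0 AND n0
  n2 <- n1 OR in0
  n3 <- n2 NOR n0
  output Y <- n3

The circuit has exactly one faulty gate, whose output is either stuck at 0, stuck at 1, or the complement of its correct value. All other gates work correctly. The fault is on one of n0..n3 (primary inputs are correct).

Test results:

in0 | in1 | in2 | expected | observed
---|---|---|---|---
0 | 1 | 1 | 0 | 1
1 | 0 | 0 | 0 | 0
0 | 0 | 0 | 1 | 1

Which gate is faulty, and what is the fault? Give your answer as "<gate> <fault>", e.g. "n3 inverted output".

n0 stuck-at-0

Fault-free values for test 1 (in0=0, in1=1, in2=1): n0=1, n1=0, n2=0, n3=0, giving Y=0. Observed 1.
Test 1: faults giving observed 1 are {n0 stuck-at-0, n0 inverted output, n3 stuck-at-1, n3 inverted output}.
Test 2 (in0=1, in1=0, in2=0): fault-free n0=0, n1=0, n2=1, n3=0 → 0; observed 0. Eliminates n3 stuck-at-1, n3 inverted output.
Test 3 (in0=0, in1=0, in2=0): fault-free n0=0, n1=0, n2=0, n3=1 → 1; observed 1. Eliminates n0 inverted output.
Only n0 stuck-at-0 is consistent with every test.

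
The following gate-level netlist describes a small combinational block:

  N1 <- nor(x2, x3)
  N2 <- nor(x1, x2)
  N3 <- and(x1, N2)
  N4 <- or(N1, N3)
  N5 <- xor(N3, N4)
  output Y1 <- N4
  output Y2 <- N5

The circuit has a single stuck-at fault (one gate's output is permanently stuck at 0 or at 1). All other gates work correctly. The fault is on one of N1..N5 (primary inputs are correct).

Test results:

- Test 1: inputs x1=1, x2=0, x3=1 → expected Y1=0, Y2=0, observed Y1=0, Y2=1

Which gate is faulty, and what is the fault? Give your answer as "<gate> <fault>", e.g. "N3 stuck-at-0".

Fault-free values for test 1 (x1=1, x2=0, x3=1): N1=0, N2=0, N3=0, N4=0, N5=0, giving Y1=0, Y2=0. Observed Y1=0, Y2=1.
Test 1: faults giving observed Y1=0, Y2=1 are {N5 stuck-at-1}.
Only N5 stuck-at-1 is consistent with every test.

N5 stuck-at-1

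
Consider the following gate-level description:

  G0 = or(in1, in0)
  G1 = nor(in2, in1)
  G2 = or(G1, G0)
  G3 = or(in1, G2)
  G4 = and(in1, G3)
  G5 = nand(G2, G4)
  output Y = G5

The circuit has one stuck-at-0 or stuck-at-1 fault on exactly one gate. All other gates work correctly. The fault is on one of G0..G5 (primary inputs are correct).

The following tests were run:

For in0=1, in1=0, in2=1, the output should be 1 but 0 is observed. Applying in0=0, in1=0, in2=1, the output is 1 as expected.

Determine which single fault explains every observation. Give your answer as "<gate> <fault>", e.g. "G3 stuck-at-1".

G4 stuck-at-1

Fault-free values for test 1 (in0=1, in1=0, in2=1): G0=1, G1=0, G2=1, G3=1, G4=0, G5=1, giving Y=1. Observed 0.
Test 1: faults giving observed 0 are {G4 stuck-at-1, G5 stuck-at-0}.
Test 2 (in0=0, in1=0, in2=1): fault-free G0=0, G1=0, G2=0, G3=0, G4=0, G5=1 → 1; observed 1. Eliminates G5 stuck-at-0.
Only G4 stuck-at-1 is consistent with every test.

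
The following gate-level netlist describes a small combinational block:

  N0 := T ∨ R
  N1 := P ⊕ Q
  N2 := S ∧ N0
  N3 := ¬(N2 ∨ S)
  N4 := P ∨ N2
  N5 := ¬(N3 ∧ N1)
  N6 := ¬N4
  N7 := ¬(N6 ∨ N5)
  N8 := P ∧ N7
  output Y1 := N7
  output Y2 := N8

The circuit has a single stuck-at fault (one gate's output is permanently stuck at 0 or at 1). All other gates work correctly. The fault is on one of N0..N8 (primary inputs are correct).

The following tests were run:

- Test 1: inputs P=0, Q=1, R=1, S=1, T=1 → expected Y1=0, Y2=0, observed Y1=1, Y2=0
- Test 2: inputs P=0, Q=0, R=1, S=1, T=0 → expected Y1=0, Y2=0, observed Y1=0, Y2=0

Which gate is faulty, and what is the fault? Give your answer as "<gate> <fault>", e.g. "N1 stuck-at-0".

Fault-free values for test 1 (P=0, Q=1, R=1, S=1, T=1): N0=1, N1=1, N2=1, N3=0, N4=1, N5=1, N6=0, N7=0, N8=0, giving Y1=0, Y2=0. Observed Y1=1, Y2=0.
Test 1: faults giving observed Y1=1, Y2=0 are {N3 stuck-at-1, N5 stuck-at-0, N7 stuck-at-1}.
Test 2 (P=0, Q=0, R=1, S=1, T=0): fault-free N0=1, N1=0, N2=1, N3=0, N4=1, N5=1, N6=0, N7=0, N8=0 → Y1=0, Y2=0; observed Y1=0, Y2=0. Eliminates N5 stuck-at-0, N7 stuck-at-1.
Only N3 stuck-at-1 is consistent with every test.

N3 stuck-at-1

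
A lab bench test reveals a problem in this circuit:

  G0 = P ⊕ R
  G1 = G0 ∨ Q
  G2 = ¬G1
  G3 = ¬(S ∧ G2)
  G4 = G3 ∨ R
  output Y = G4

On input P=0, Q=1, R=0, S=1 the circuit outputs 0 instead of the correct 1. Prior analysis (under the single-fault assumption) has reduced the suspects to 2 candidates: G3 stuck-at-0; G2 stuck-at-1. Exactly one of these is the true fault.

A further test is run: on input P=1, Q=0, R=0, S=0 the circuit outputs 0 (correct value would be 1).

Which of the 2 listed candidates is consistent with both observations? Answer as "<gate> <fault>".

Evaluate each candidate on input P=1, Q=0, R=0, S=0:
  G3 stuck-at-0: G0=1, G1=1, G2=0, G3=0 [stuck-at-0], G4=0 → 0 — matches
  G2 stuck-at-1: G0=1, G1=1, G2=1 [stuck-at-1], G3=1, G4=1 → 1 — eliminated
Only G3 stuck-at-0 reproduces the observed 0.

G3 stuck-at-0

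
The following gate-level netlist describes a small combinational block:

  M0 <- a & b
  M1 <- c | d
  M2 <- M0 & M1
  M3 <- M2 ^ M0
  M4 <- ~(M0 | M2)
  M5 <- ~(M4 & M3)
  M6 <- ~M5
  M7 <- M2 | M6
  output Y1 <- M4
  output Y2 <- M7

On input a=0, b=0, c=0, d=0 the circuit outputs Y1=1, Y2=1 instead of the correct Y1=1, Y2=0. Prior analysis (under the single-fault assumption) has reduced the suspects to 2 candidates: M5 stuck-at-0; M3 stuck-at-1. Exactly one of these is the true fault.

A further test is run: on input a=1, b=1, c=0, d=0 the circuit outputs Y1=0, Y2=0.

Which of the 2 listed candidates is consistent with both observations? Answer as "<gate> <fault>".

Evaluate each candidate on input a=1, b=1, c=0, d=0:
  M5 stuck-at-0: M0=1, M1=0, M2=0, M3=1, M4=0, M5=0 [stuck-at-0], M6=1, M7=1 → Y1=0, Y2=1 — eliminated
  M3 stuck-at-1: M0=1, M1=0, M2=0, M3=1 [stuck-at-1], M4=0, M5=1, M6=0, M7=0 → Y1=0, Y2=0 — matches
Only M3 stuck-at-1 reproduces the observed Y1=0, Y2=0.

M3 stuck-at-1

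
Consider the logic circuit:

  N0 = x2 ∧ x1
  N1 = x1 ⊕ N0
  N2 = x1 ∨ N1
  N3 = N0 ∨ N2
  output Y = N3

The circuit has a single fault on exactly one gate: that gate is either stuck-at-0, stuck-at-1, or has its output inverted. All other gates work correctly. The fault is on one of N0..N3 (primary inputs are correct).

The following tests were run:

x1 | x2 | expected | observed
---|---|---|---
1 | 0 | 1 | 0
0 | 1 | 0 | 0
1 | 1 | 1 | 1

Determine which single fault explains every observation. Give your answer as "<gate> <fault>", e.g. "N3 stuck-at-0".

N2 stuck-at-0

Fault-free values for test 1 (x1=1, x2=0): N0=0, N1=1, N2=1, N3=1, giving Y=1. Observed 0.
Test 1: faults giving observed 0 are {N2 stuck-at-0, N2 inverted output, N3 stuck-at-0, N3 inverted output}.
Test 2 (x1=0, x2=1): fault-free N0=0, N1=0, N2=0, N3=0 → 0; observed 0. Eliminates N2 inverted output, N3 inverted output.
Test 3 (x1=1, x2=1): fault-free N0=1, N1=0, N2=1, N3=1 → 1; observed 1. Eliminates N3 stuck-at-0.
Only N2 stuck-at-0 is consistent with every test.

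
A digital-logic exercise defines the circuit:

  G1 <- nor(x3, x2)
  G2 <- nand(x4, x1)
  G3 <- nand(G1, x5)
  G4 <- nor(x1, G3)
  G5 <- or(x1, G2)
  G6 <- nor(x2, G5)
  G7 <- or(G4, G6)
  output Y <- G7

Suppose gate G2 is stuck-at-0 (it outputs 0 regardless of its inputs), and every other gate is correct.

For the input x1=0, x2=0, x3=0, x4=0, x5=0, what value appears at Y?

Propagate with G2 forced: G1=1, G2=0 [stuck-at-0], G3=1, G4=0, G5=0, G6=1, G7=1.
So Y = 1. (Without the fault it would be 0.)

1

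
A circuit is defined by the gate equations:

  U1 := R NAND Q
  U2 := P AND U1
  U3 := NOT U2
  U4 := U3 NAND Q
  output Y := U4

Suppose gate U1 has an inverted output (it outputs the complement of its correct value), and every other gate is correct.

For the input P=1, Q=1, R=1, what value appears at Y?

Propagate with U1 forced: U1=1 [inverted output], U2=1, U3=0, U4=1.
So Y = 1. (Without the fault it would be 0.)

1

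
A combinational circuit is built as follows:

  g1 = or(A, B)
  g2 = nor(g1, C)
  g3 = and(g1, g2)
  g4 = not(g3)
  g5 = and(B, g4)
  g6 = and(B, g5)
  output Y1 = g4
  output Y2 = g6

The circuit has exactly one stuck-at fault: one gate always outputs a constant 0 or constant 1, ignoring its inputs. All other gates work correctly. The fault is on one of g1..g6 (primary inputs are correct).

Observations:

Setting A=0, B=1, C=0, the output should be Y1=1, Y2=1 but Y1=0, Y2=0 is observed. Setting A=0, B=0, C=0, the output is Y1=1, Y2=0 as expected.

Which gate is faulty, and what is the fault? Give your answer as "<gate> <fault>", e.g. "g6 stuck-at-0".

Fault-free values for test 1 (A=0, B=1, C=0): g1=1, g2=0, g3=0, g4=1, g5=1, g6=1, giving Y1=1, Y2=1. Observed Y1=0, Y2=0.
Test 1: faults giving observed Y1=0, Y2=0 are {g2 stuck-at-1, g3 stuck-at-1, g4 stuck-at-0}.
Test 2 (A=0, B=0, C=0): fault-free g1=0, g2=1, g3=0, g4=1, g5=0, g6=0 → Y1=1, Y2=0; observed Y1=1, Y2=0. Eliminates g3 stuck-at-1, g4 stuck-at-0.
Only g2 stuck-at-1 is consistent with every test.

g2 stuck-at-1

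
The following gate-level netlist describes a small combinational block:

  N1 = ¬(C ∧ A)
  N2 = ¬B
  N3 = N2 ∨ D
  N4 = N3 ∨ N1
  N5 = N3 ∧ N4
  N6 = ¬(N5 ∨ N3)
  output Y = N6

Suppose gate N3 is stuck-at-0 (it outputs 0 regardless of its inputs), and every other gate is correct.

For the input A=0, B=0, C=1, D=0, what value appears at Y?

1

Propagate with N3 forced: N1=1, N2=1, N3=0 [stuck-at-0], N4=1, N5=0, N6=1.
So Y = 1. (Without the fault it would be 0.)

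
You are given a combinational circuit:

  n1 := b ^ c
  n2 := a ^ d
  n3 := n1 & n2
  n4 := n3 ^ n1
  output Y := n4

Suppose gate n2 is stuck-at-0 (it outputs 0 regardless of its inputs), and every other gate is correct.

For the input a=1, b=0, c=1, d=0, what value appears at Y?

1

Propagate with n2 forced: n1=1, n2=0 [stuck-at-0], n3=0, n4=1.
So Y = 1. (Without the fault it would be 0.)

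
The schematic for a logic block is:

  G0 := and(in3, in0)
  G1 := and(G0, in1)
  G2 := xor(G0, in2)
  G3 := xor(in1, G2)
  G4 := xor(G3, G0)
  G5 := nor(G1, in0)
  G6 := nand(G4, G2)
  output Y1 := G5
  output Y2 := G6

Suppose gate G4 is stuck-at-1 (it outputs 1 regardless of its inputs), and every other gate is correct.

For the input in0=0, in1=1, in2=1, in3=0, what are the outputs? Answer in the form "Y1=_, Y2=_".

Y1=1, Y2=0

Propagate with G4 forced: G0=0, G1=0, G2=1, G3=0, G4=1 [stuck-at-1], G5=1, G6=0.
So the outputs are Y1=1, Y2=0. (Without the fault they would be Y1=1, Y2=1.)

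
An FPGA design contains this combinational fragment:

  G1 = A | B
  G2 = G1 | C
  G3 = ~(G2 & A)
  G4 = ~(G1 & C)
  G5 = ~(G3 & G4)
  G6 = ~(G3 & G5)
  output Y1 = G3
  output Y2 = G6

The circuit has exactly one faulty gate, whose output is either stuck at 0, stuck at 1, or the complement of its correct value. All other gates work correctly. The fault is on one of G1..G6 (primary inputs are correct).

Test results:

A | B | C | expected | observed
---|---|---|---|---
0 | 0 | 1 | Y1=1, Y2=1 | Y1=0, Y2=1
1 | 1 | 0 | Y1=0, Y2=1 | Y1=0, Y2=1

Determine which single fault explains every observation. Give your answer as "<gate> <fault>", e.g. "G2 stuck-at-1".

G3 stuck-at-0

Fault-free values for test 1 (A=0, B=0, C=1): G1=0, G2=1, G3=1, G4=1, G5=0, G6=1, giving Y1=1, Y2=1. Observed Y1=0, Y2=1.
Test 1: faults giving observed Y1=0, Y2=1 are {G3 stuck-at-0, G3 inverted output}.
Test 2 (A=1, B=1, C=0): fault-free G1=1, G2=1, G3=0, G4=1, G5=1, G6=1 → Y1=0, Y2=1; observed Y1=0, Y2=1. Eliminates G3 inverted output.
Only G3 stuck-at-0 is consistent with every test.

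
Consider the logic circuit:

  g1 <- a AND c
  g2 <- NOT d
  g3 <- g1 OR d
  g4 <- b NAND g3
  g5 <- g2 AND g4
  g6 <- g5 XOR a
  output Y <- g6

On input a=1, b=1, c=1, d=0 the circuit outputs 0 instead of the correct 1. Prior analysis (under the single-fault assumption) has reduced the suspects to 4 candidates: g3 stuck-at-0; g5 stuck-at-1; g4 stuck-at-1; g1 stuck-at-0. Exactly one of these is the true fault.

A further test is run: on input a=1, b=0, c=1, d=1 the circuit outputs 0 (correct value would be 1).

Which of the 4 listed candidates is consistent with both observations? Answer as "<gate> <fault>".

g5 stuck-at-1

Evaluate each candidate on input a=1, b=0, c=1, d=1:
  g3 stuck-at-0: g1=1, g2=0, g3=0 [stuck-at-0], g4=1, g5=0, g6=1 → 1 — eliminated
  g5 stuck-at-1: g1=1, g2=0, g3=1, g4=1, g5=1 [stuck-at-1], g6=0 → 0 — matches
  g4 stuck-at-1: g1=1, g2=0, g3=1, g4=1 [stuck-at-1], g5=0, g6=1 → 1 — eliminated
  g1 stuck-at-0: g1=0 [stuck-at-0], g2=0, g3=1, g4=1, g5=0, g6=1 → 1 — eliminated
Only g5 stuck-at-1 reproduces the observed 0.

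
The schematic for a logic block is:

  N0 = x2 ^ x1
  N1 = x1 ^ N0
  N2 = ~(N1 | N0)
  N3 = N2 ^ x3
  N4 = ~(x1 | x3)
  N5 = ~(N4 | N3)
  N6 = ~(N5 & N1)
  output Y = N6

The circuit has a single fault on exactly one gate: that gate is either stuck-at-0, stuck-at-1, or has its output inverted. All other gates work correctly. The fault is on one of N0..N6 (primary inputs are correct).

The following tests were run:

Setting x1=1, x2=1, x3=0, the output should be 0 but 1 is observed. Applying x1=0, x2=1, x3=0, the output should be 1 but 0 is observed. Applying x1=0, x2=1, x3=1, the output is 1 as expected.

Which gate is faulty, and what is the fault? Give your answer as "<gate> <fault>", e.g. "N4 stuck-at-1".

Fault-free values for test 1 (x1=1, x2=1, x3=0): N0=0, N1=1, N2=0, N3=0, N4=0, N5=1, N6=0, giving Y=0. Observed 1.
Test 1: faults giving observed 1 are {N0 stuck-at-1, N0 inverted output, N1 stuck-at-0, N1 inverted output, N2 stuck-at-1, N2 inverted output, N3 stuck-at-1, N3 inverted output, N4 stuck-at-1, N4 inverted output, N5 stuck-at-0, N5 inverted output, N6 stuck-at-1, N6 inverted output}.
Test 2 (x1=0, x2=1, x3=0): fault-free N0=1, N1=1, N2=0, N3=0, N4=1, N5=0, N6=1 → 1; observed 0. Eliminates N0 stuck-at-1, N0 inverted output, N1 stuck-at-0, N1 inverted output, N2 stuck-at-1, N2 inverted output, N3 stuck-at-1, N3 inverted output, N4 stuck-at-1, N5 stuck-at-0, N6 stuck-at-1.
Test 3 (x1=0, x2=1, x3=1): fault-free N0=1, N1=1, N2=0, N3=1, N4=0, N5=0, N6=1 → 1; observed 1. Eliminates N5 inverted output, N6 inverted output.
Only N4 inverted output is consistent with every test.

N4 inverted output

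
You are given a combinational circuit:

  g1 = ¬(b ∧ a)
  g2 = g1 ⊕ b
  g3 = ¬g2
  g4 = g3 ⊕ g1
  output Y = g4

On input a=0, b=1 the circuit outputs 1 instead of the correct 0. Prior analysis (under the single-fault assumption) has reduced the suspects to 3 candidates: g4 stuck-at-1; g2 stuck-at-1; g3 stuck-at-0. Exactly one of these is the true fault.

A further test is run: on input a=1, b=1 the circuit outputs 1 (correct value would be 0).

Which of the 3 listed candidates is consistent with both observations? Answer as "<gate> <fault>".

g4 stuck-at-1

Evaluate each candidate on input a=1, b=1:
  g4 stuck-at-1: g1=0, g2=1, g3=0, g4=1 [stuck-at-1] → 1 — matches
  g2 stuck-at-1: g1=0, g2=1 [stuck-at-1], g3=0, g4=0 → 0 — eliminated
  g3 stuck-at-0: g1=0, g2=1, g3=0 [stuck-at-0], g4=0 → 0 — eliminated
Only g4 stuck-at-1 reproduces the observed 1.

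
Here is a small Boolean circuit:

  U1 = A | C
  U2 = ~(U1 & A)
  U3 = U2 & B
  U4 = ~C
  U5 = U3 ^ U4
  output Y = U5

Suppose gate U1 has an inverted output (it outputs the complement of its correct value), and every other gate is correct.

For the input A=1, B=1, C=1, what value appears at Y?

Propagate with U1 forced: U1=0 [inverted output], U2=1, U3=1, U4=0, U5=1.
So Y = 1. (Without the fault it would be 0.)

1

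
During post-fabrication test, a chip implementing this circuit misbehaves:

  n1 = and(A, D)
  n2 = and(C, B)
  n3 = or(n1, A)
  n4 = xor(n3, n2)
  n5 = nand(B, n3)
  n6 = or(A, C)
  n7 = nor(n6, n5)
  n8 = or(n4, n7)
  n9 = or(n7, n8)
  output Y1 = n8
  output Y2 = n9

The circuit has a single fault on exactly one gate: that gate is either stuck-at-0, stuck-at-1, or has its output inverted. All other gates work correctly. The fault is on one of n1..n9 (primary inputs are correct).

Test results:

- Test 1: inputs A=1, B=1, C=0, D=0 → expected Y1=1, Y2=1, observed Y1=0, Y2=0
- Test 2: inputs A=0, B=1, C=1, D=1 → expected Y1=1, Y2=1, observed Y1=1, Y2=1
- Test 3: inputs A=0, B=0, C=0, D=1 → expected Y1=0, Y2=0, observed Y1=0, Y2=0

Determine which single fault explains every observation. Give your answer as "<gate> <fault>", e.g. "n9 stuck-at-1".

n3 stuck-at-0

Fault-free values for test 1 (A=1, B=1, C=0, D=0): n1=0, n2=0, n3=1, n4=1, n5=0, n6=1, n7=0, n8=1, n9=1, giving Y1=1, Y2=1. Observed Y1=0, Y2=0.
Test 1: faults giving observed Y1=0, Y2=0 are {n2 stuck-at-1, n2 inverted output, n3 stuck-at-0, n3 inverted output, n4 stuck-at-0, n4 inverted output, n8 stuck-at-0, n8 inverted output}.
Test 2 (A=0, B=1, C=1, D=1): fault-free n1=0, n2=1, n3=0, n4=1, n5=1, n6=1, n7=0, n8=1, n9=1 → Y1=1, Y2=1; observed Y1=1, Y2=1. Eliminates n2 inverted output, n3 inverted output, n4 stuck-at-0, n4 inverted output, n8 stuck-at-0, n8 inverted output.
Test 3 (A=0, B=0, C=0, D=1): fault-free n1=0, n2=0, n3=0, n4=0, n5=1, n6=0, n7=0, n8=0, n9=0 → Y1=0, Y2=0; observed Y1=0, Y2=0. Eliminates n2 stuck-at-1.
Only n3 stuck-at-0 is consistent with every test.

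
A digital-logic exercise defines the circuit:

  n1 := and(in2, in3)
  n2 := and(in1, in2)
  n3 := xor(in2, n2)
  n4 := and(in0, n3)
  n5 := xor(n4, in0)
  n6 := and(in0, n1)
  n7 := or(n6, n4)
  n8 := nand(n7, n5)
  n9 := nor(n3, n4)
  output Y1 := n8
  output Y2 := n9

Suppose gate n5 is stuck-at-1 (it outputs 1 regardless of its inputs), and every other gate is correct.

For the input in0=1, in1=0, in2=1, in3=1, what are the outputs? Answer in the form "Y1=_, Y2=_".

Propagate with n5 forced: n1=1, n2=0, n3=1, n4=1, n5=1 [stuck-at-1], n6=1, n7=1, n8=0, n9=0.
So the outputs are Y1=0, Y2=0. (Without the fault they would be Y1=1, Y2=0.)

Y1=0, Y2=0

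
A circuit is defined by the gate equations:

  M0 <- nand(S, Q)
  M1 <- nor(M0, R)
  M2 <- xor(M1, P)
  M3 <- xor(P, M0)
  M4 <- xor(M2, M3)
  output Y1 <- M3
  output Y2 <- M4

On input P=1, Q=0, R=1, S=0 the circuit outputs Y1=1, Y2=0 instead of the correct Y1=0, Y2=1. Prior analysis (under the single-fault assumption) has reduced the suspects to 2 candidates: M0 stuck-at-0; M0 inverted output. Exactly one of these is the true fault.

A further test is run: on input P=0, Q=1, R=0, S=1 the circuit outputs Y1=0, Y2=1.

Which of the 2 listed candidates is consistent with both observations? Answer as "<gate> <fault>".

M0 stuck-at-0

Evaluate each candidate on input P=0, Q=1, R=0, S=1:
  M0 stuck-at-0: M0=0 [stuck-at-0], M1=1, M2=1, M3=0, M4=1 → Y1=0, Y2=1 — matches
  M0 inverted output: M0=1 [inverted output], M1=0, M2=0, M3=1, M4=1 → Y1=1, Y2=1 — eliminated
Only M0 stuck-at-0 reproduces the observed Y1=0, Y2=1.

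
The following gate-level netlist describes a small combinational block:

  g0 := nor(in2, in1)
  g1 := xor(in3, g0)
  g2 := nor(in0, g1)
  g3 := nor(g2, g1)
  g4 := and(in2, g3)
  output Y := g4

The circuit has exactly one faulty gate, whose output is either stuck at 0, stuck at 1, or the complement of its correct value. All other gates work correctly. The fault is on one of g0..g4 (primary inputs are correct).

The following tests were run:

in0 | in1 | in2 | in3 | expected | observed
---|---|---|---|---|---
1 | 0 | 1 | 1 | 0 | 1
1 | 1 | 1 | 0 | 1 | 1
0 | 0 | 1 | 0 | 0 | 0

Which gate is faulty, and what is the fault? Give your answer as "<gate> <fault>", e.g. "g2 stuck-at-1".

Fault-free values for test 1 (in0=1, in1=0, in2=1, in3=1): g0=0, g1=1, g2=0, g3=0, g4=0, giving Y=0. Observed 1.
Test 1: faults giving observed 1 are {g0 stuck-at-1, g0 inverted output, g1 stuck-at-0, g1 inverted output, g3 stuck-at-1, g3 inverted output, g4 stuck-at-1, g4 inverted output}.
Test 2 (in0=1, in1=1, in2=1, in3=0): fault-free g0=0, g1=0, g2=0, g3=1, g4=1 → 1; observed 1. Eliminates g0 stuck-at-1, g0 inverted output, g1 inverted output, g3 inverted output, g4 inverted output.
Test 3 (in0=0, in1=0, in2=1, in3=0): fault-free g0=0, g1=0, g2=1, g3=0, g4=0 → 0; observed 0. Eliminates g3 stuck-at-1, g4 stuck-at-1.
Only g1 stuck-at-0 is consistent with every test.

g1 stuck-at-0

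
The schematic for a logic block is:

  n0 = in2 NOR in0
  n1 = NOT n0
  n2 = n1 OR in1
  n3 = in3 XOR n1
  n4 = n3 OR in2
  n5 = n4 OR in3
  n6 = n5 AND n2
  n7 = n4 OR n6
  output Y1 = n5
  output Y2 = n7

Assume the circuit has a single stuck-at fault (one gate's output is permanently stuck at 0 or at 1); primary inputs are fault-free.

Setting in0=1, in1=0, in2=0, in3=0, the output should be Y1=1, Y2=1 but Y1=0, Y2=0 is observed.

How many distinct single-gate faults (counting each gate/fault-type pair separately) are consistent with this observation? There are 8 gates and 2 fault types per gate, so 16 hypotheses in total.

Fault-free: n0=0, n1=1, n2=1, n3=1, n4=1, n5=1, n6=1, n7=1 → Y1=1, Y2=1. Observed Y1=0, Y2=0.
  n0: stuck-at-1 ✓; others ✗
  n1: stuck-at-0 ✓; others ✗
  n2: none of the 2 fault types match ✗
  n3: stuck-at-0 ✓; others ✗
  n4: stuck-at-0 ✓; others ✗
  n5: none of the 2 fault types match ✗
  n6: none of the 2 fault types match ✗
  n7: none of the 2 fault types match ✗
Consistent faults: {n0 stuck-at-1, n1 stuck-at-0, n3 stuck-at-0, n4 stuck-at-0} — 4 in all.

4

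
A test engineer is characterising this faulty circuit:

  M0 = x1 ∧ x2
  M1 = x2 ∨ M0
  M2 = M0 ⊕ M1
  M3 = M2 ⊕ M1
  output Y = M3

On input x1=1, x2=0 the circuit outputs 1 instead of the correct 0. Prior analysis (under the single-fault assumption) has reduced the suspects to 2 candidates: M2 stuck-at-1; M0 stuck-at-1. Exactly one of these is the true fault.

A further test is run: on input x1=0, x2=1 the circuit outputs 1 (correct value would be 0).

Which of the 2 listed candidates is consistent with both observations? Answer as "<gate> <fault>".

M0 stuck-at-1

Evaluate each candidate on input x1=0, x2=1:
  M2 stuck-at-1: M0=0, M1=1, M2=1 [stuck-at-1], M3=0 → 0 — eliminated
  M0 stuck-at-1: M0=1 [stuck-at-1], M1=1, M2=0, M3=1 → 1 — matches
Only M0 stuck-at-1 reproduces the observed 1.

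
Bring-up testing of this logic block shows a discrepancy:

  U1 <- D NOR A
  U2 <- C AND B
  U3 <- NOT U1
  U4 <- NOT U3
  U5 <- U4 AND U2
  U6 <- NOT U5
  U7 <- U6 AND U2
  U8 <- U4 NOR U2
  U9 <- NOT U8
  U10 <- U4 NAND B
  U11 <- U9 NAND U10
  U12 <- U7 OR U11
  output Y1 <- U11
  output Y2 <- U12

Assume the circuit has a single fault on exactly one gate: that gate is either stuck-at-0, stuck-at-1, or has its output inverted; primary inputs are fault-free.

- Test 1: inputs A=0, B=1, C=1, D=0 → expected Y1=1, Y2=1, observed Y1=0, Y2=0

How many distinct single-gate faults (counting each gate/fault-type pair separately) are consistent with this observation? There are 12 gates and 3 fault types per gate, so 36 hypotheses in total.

Fault-free: U1=1, U2=1, U3=0, U4=1, U5=1, U6=0, U7=0, U8=0, U9=1, U10=0, U11=1, U12=1 → Y1=1, Y2=1. Observed Y1=0, Y2=0.
  U1: none of the 3 fault types match ✗
  U2: none of the 3 fault types match ✗
  U3: none of the 3 fault types match ✗
  U4: none of the 3 fault types match ✗
  U5: none of the 3 fault types match ✗
  U6: none of the 3 fault types match ✗
  U7: none of the 3 fault types match ✗
  U8: none of the 3 fault types match ✗
  U9: none of the 3 fault types match ✗
  U10: stuck-at-1, inverted output ✓; others ✗
  U11: stuck-at-0, inverted output ✓; others ✗
  U12: none of the 3 fault types match ✗
Consistent faults: {U10 stuck-at-1, U10 inverted output, U11 stuck-at-0, U11 inverted output} — 4 in all.

4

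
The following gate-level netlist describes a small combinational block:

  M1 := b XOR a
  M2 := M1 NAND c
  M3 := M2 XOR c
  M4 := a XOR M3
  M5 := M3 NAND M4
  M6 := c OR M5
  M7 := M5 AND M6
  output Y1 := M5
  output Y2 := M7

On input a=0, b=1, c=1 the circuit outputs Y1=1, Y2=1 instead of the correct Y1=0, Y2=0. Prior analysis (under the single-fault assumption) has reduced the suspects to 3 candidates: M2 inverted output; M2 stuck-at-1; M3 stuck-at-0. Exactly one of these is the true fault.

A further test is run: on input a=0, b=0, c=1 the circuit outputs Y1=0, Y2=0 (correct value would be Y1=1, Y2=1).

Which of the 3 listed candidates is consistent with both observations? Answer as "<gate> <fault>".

M2 inverted output

Evaluate each candidate on input a=0, b=0, c=1:
  M2 inverted output: M1=0, M2=0 [inverted output], M3=1, M4=1, M5=0, M6=1, M7=0 → Y1=0, Y2=0 — matches
  M2 stuck-at-1: M1=0, M2=1 [stuck-at-1], M3=0, M4=0, M5=1, M6=1, M7=1 → Y1=1, Y2=1 — eliminated
  M3 stuck-at-0: M1=0, M2=1, M3=0 [stuck-at-0], M4=0, M5=1, M6=1, M7=1 → Y1=1, Y2=1 — eliminated
Only M2 inverted output reproduces the observed Y1=0, Y2=0.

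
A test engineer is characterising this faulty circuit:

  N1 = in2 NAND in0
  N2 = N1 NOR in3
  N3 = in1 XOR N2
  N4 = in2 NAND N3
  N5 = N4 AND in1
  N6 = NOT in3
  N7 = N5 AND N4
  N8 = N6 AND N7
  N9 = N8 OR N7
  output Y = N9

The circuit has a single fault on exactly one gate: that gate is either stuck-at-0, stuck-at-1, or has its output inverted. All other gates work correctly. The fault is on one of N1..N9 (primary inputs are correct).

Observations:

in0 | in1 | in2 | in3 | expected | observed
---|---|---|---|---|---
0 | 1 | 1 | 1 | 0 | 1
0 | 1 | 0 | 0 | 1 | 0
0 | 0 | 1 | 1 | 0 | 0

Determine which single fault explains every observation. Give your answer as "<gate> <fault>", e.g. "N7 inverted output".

N4 inverted output

Fault-free values for test 1 (in0=0, in1=1, in2=1, in3=1): N1=1, N2=0, N3=1, N4=0, N5=0, N6=0, N7=0, N8=0, N9=0, giving Y=0. Observed 1.
Test 1: faults giving observed 1 are {N2 stuck-at-1, N2 inverted output, N3 stuck-at-0, N3 inverted output, N4 stuck-at-1, N4 inverted output, N7 stuck-at-1, N7 inverted output, N8 stuck-at-1, N8 inverted output, N9 stuck-at-1, N9 inverted output}.
Test 2 (in0=0, in1=1, in2=0, in3=0): fault-free N1=1, N2=0, N3=1, N4=1, N5=1, N6=1, N7=1, N8=1, N9=1 → 1; observed 0. Eliminates N2 stuck-at-1, N2 inverted output, N3 stuck-at-0, N3 inverted output, N4 stuck-at-1, N7 stuck-at-1, N8 stuck-at-1, N8 inverted output, N9 stuck-at-1.
Test 3 (in0=0, in1=0, in2=1, in3=1): fault-free N1=1, N2=0, N3=0, N4=1, N5=0, N6=0, N7=0, N8=0, N9=0 → 0; observed 0. Eliminates N7 inverted output, N9 inverted output.
Only N4 inverted output is consistent with every test.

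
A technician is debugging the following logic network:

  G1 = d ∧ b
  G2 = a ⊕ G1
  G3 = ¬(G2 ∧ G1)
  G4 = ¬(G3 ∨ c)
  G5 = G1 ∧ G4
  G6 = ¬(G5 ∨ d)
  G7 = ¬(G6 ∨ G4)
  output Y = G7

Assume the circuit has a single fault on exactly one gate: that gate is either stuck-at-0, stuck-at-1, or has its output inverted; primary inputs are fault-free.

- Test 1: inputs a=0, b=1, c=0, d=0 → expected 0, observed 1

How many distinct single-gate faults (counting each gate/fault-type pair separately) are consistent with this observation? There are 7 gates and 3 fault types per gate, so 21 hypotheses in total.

6

Fault-free: G1=0, G2=0, G3=1, G4=0, G5=0, G6=1, G7=0 → 0. Observed 1.
  G1: none of the 3 fault types match ✗
  G2: none of the 3 fault types match ✗
  G3: none of the 3 fault types match ✗
  G4: none of the 3 fault types match ✗
  G5: stuck-at-1, inverted output ✓; others ✗
  G6: stuck-at-0, inverted output ✓; others ✗
  G7: stuck-at-1, inverted output ✓; others ✗
Consistent faults: {G5 stuck-at-1, G5 inverted output, G6 stuck-at-0, G6 inverted output, G7 stuck-at-1, G7 inverted output} — 6 in all.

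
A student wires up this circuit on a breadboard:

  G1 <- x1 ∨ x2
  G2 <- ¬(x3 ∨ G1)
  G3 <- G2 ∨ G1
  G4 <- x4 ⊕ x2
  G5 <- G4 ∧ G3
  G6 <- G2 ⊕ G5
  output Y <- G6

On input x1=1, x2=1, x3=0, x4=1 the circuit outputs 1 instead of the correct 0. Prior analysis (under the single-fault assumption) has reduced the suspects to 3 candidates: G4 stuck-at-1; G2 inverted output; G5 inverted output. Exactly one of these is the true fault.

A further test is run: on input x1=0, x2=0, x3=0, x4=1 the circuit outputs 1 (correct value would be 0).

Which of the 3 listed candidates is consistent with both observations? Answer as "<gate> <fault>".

G5 inverted output

Evaluate each candidate on input x1=0, x2=0, x3=0, x4=1:
  G4 stuck-at-1: G1=0, G2=1, G3=1, G4=1 [stuck-at-1], G5=1, G6=0 → 0 — eliminated
  G2 inverted output: G1=0, G2=0 [inverted output], G3=0, G4=1, G5=0, G6=0 → 0 — eliminated
  G5 inverted output: G1=0, G2=1, G3=1, G4=1, G5=0 [inverted output], G6=1 → 1 — matches
Only G5 inverted output reproduces the observed 1.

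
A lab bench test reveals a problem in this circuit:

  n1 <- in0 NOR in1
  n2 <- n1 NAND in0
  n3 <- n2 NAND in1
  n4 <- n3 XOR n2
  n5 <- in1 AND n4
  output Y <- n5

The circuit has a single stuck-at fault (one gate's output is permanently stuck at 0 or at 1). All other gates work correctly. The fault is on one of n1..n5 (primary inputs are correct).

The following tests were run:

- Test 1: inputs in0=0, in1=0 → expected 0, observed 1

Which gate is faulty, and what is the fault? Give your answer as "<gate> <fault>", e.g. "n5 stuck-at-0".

Fault-free values for test 1 (in0=0, in1=0): n1=1, n2=1, n3=1, n4=0, n5=0, giving Y=0. Observed 1.
Test 1: faults giving observed 1 are {n5 stuck-at-1}.
Only n5 stuck-at-1 is consistent with every test.

n5 stuck-at-1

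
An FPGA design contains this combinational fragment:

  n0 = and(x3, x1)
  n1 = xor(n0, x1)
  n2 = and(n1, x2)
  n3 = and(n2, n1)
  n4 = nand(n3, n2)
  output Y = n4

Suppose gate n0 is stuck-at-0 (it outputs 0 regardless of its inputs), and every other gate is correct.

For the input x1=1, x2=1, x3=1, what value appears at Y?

0

Propagate with n0 forced: n0=0 [stuck-at-0], n1=1, n2=1, n3=1, n4=0.
So Y = 0. (Without the fault it would be 1.)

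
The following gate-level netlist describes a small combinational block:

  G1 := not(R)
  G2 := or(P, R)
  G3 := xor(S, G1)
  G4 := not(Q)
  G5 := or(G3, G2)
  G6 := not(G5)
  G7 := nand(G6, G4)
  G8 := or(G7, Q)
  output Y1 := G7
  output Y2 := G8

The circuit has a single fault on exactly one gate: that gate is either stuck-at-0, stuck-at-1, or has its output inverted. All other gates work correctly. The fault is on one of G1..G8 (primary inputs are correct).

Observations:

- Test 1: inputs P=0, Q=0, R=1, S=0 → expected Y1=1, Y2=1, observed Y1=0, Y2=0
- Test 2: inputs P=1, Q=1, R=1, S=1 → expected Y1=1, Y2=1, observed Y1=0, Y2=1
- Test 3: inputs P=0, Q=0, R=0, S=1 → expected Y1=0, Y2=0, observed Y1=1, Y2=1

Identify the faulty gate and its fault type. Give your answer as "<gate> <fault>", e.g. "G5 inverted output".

G7 inverted output

Fault-free values for test 1 (P=0, Q=0, R=1, S=0): G1=0, G2=1, G3=0, G4=1, G5=1, G6=0, G7=1, G8=1, giving Y1=1, Y2=1. Observed Y1=0, Y2=0.
Test 1: faults giving observed Y1=0, Y2=0 are {G2 stuck-at-0, G2 inverted output, G5 stuck-at-0, G5 inverted output, G6 stuck-at-1, G6 inverted output, G7 stuck-at-0, G7 inverted output}.
Test 2 (P=1, Q=1, R=1, S=1): fault-free G1=0, G2=1, G3=1, G4=0, G5=1, G6=0, G7=1, G8=1 → Y1=1, Y2=1; observed Y1=0, Y2=1. Eliminates G2 stuck-at-0, G2 inverted output, G5 stuck-at-0, G5 inverted output, G6 stuck-at-1, G6 inverted output.
Test 3 (P=0, Q=0, R=0, S=1): fault-free G1=1, G2=0, G3=0, G4=1, G5=0, G6=1, G7=0, G8=0 → Y1=0, Y2=0; observed Y1=1, Y2=1. Eliminates G7 stuck-at-0.
Only G7 inverted output is consistent with every test.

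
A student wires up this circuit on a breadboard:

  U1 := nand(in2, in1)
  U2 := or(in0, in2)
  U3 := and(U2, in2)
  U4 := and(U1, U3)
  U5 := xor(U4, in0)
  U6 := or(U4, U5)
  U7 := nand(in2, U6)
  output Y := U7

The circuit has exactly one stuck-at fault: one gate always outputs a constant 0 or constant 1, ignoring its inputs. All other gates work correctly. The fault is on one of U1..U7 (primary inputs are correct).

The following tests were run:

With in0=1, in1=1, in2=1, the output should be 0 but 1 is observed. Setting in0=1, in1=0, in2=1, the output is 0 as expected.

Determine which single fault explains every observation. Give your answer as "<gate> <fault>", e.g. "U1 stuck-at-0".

Fault-free values for test 1 (in0=1, in1=1, in2=1): U1=0, U2=1, U3=1, U4=0, U5=1, U6=1, U7=0, giving Y=0. Observed 1.
Test 1: faults giving observed 1 are {U5 stuck-at-0, U6 stuck-at-0, U7 stuck-at-1}.
Test 2 (in0=1, in1=0, in2=1): fault-free U1=1, U2=1, U3=1, U4=1, U5=0, U6=1, U7=0 → 0; observed 0. Eliminates U6 stuck-at-0, U7 stuck-at-1.
Only U5 stuck-at-0 is consistent with every test.

U5 stuck-at-0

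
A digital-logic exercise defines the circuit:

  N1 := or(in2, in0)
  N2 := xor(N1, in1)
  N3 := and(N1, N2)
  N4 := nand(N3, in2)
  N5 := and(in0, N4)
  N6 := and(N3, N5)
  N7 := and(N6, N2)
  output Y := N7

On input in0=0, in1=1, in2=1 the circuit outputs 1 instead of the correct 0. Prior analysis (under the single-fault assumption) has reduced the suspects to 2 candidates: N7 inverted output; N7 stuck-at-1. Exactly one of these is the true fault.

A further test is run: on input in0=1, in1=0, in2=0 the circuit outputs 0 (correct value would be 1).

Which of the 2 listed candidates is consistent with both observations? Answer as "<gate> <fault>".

Evaluate each candidate on input in0=1, in1=0, in2=0:
  N7 inverted output: N1=1, N2=1, N3=1, N4=1, N5=1, N6=1, N7=0 [inverted output] → 0 — matches
  N7 stuck-at-1: N1=1, N2=1, N3=1, N4=1, N5=1, N6=1, N7=1 [stuck-at-1] → 1 — eliminated
Only N7 inverted output reproduces the observed 0.

N7 inverted output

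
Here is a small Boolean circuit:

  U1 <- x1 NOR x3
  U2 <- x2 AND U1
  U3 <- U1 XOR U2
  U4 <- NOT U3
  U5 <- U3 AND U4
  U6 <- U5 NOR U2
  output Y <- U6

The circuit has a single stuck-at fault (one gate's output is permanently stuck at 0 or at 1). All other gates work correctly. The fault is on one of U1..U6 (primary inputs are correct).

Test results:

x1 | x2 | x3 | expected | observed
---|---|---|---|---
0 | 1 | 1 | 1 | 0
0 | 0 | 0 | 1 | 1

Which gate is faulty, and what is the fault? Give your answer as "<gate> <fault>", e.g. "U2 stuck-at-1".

U1 stuck-at-1

Fault-free values for test 1 (x1=0, x2=1, x3=1): U1=0, U2=0, U3=0, U4=1, U5=0, U6=1, giving Y=1. Observed 0.
Test 1: faults giving observed 0 are {U1 stuck-at-1, U2 stuck-at-1, U5 stuck-at-1, U6 stuck-at-0}.
Test 2 (x1=0, x2=0, x3=0): fault-free U1=1, U2=0, U3=1, U4=0, U5=0, U6=1 → 1; observed 1. Eliminates U2 stuck-at-1, U5 stuck-at-1, U6 stuck-at-0.
Only U1 stuck-at-1 is consistent with every test.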